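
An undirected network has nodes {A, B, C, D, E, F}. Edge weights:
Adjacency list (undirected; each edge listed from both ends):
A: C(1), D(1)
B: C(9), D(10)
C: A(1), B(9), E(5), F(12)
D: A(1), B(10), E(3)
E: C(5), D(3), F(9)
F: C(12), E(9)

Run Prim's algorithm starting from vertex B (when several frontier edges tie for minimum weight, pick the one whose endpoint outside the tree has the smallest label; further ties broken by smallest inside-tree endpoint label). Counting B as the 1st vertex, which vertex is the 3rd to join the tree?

Grow the tree from B using Prim:
Step 1: frontier [B-C 9, B-D 10] → take B-C (9); add C.
Step 2: frontier [B-D 10, A-C 1, C-E 5, C-F 12] → take A-C (1); add A.
Step 3: frontier [A-D 1, B-D 10, C-E 5, C-F 12] → take A-D (1); add D.
Step 4: frontier [C-E 5, C-F 12, D-E 3] → take D-E (3); add E.
Step 5: frontier [C-F 12, E-F 9] → take E-F (9); add F.
Vertex order: B, C, A, D, E, F. The 3rd vertex is A.

A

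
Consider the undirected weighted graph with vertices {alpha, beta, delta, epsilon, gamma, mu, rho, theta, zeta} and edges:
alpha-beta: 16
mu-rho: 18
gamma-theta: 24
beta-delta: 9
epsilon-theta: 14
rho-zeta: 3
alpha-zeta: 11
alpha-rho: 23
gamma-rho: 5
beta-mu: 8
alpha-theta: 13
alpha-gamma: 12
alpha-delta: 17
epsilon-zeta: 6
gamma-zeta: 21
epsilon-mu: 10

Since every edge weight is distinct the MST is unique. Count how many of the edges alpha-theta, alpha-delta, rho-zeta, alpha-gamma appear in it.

2

Kruskal's algorithm — process edges by increasing weight (ties by edge label):
rho-zeta (3): add — endpoints in different components.
gamma-rho (5): add — endpoints in different components.
epsilon-zeta (6): add — endpoints in different components.
beta-mu (8): add — endpoints in different components.
beta-delta (9): add — endpoints in different components.
epsilon-mu (10): add — endpoints in different components.
alpha-zeta (11): add — endpoints in different components.
alpha-gamma (12): skip — gamma and alpha already connected.
alpha-theta (13): add — endpoints in different components.
MST edge set: {rho-zeta, gamma-rho, epsilon-zeta, beta-mu, beta-delta, epsilon-mu, alpha-zeta, alpha-theta}.
Of the listed edges, {alpha-theta, rho-zeta} are in the MST → 2.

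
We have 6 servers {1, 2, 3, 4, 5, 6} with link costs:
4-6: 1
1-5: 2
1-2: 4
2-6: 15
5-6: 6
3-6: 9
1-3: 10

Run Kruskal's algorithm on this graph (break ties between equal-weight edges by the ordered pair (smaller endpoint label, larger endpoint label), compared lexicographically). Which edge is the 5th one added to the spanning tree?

Kruskal's algorithm — process edges by increasing weight (ties by edge label):
4-6 (1): add — endpoints in different components.
1-5 (2): add — endpoints in different components.
1-2 (4): add — endpoints in different components.
5-6 (6): add — endpoints in different components.
3-6 (9): add — endpoints in different components.
The 5th edge added is 3-6.

3-6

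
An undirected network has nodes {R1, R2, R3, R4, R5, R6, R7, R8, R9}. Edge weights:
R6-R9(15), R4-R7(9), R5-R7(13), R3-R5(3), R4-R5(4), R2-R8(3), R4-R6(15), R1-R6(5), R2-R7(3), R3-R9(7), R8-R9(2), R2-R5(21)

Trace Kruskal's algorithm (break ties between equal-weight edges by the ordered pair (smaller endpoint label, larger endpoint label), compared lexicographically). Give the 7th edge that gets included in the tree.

R3-R9

Sort edges by weight, then run Kruskal:
R8-R9 (2): add — endpoints in different components.
R2-R7 (3): add — endpoints in different components.
R2-R8 (3): add — endpoints in different components.
R3-R5 (3): add — endpoints in different components.
R4-R5 (4): add — endpoints in different components.
R1-R6 (5): add — endpoints in different components.
R3-R9 (7): add — endpoints in different components.
R4-R7 (9): skip — R7 and R4 already connected.
R5-R7 (13): skip — R7 and R5 already connected.
R4-R6 (15): add — endpoints in different components.
The 7th edge added is R3-R9.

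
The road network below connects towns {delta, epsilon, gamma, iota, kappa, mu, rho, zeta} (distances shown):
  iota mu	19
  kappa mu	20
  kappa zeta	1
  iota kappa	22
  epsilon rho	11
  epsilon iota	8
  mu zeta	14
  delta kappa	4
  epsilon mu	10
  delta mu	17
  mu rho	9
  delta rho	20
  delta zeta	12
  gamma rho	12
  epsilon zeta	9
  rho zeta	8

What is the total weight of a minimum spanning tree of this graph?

51

Grow the tree from epsilon using Prim:
Step 1: cheapest edge leaving the tree is epsilon iota (8); add iota.
Step 2: cheapest edge leaving the tree is epsilon zeta (9); add zeta.
Step 3: cheapest edge leaving the tree is kappa zeta (1); add kappa.
Step 4: cheapest edge leaving the tree is delta kappa (4); add delta.
Step 5: cheapest edge leaving the tree is rho zeta (8); add rho.
Step 6: cheapest edge leaving the tree is mu rho (9); add mu.
Step 7: cheapest edge leaving the tree is gamma rho (12); add gamma.
MST edges: epsilon iota, epsilon zeta, kappa zeta, delta kappa, rho zeta, mu rho, gamma rho; total weight 8+9+1+4+8+9+12 = 51.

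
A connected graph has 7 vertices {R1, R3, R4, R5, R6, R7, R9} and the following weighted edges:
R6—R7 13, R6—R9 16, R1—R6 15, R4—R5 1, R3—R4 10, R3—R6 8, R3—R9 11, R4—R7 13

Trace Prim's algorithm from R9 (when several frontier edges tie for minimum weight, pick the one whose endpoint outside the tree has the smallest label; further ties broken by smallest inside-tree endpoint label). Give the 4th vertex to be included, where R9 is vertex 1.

R4

Prim, starting at R9.
Step 1: frontier [R3—R9 11, R6—R9 16] → take R3—R9 (11); add R3.
Step 2: frontier [R3—R6 8, R3—R4 10, R6—R9 16] → take R3—R6 (8); add R6.
Step 3: frontier [R3—R4 10, R6—R7 13, R1—R6 15] → take R3—R4 (10); add R4.
Step 4: frontier [R4—R5 1, R4—R7 13, R6—R7 13, R1—R6 15] → take R4—R5 (1); add R5.
Step 5: frontier [R4—R7 13, R6—R7 13, R1—R6 15] → take R4—R7 (13); add R7.
Step 6: frontier [R1—R6 15] → take R1—R6 (15); add R1.
Vertex order: R9, R3, R6, R4, R5, R7, R1. The 4th vertex is R4.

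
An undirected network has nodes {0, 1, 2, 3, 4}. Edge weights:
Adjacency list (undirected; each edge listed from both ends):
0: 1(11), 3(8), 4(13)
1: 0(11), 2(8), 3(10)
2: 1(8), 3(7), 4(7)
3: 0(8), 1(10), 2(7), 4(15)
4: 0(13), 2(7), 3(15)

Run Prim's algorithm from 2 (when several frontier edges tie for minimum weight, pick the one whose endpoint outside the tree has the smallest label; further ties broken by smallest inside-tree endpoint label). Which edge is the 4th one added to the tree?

Prim, starting at 2.
Step 1: frontier [2-3 7, 2-4 7, 1-2 8] → take 2-3 (7); add 3.
Step 2: frontier [2-4 7, 1-2 8, 0-3 8, 1-3 10, 3-4 15] → take 2-4 (7); add 4.
Step 3: frontier [1-2 8, 0-3 8, 1-3 10, 0-4 13] → take 0-3 (8); add 0.
Step 4: frontier [0-1 11, 1-2 8, 1-3 10] → take 1-2 (8); add 1.
The 4th edge added is 1-2.

1-2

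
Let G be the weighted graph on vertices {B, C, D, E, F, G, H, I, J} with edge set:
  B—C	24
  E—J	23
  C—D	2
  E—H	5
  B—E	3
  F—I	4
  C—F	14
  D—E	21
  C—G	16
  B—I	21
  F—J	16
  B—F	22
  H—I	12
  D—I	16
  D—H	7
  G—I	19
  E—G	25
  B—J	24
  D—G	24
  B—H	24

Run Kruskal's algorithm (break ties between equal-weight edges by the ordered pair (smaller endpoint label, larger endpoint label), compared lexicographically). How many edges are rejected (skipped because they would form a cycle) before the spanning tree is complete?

2

Sort edges by weight, then run Kruskal:
C—D (2): add — endpoints in different components.
B—E (3): add — endpoints in different components.
F—I (4): add — endpoints in different components.
E—H (5): add — endpoints in different components.
D—H (7): add — endpoints in different components.
H—I (12): add — endpoints in different components.
C—F (14): skip — C and F already connected.
C—G (16): add — endpoints in different components.
D—I (16): skip — D and I already connected.
F—J (16): add — endpoints in different components.
Edges rejected before the tree was complete: 2.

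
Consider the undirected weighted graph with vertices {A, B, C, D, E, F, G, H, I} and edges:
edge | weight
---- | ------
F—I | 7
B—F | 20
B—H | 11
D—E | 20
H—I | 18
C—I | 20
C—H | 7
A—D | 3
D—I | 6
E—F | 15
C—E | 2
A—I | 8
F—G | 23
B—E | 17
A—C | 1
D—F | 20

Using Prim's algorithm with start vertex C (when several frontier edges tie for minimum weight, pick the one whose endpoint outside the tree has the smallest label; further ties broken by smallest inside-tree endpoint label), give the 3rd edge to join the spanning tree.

Prim's algorithm from C:
Step 1: cheapest edge leaving the tree is A—C (1); add A.
Step 2: cheapest edge leaving the tree is C—E (2); add E.
Step 3: cheapest edge leaving the tree is A—D (3); add D.
Step 4: cheapest edge leaving the tree is D—I (6); add I.
Step 5: cheapest edge leaving the tree is F—I (7); add F.
Step 6: cheapest edge leaving the tree is C—H (7); add H.
Step 7: cheapest edge leaving the tree is B—H (11); add B.
Step 8: cheapest edge leaving the tree is F—G (23); add G.
The 3rd edge added is A—D.

A-D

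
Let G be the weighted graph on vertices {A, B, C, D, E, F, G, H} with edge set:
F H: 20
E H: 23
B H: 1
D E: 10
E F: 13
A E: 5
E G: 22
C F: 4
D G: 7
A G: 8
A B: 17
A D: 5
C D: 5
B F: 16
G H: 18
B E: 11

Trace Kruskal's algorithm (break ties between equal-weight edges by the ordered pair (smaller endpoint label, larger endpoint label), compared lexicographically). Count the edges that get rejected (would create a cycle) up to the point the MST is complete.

Kruskal: consider edges lightest-first.
B H (1): add — endpoints in different components.
C F (4): add — endpoints in different components.
A D (5): add — endpoints in different components.
A E (5): add — endpoints in different components.
C D (5): add — endpoints in different components.
D G (7): add — endpoints in different components.
A G (8): skip — A and G already connected.
D E (10): skip — D and E already connected.
B E (11): add — endpoints in different components.
Edges rejected before the tree was complete: 2.

2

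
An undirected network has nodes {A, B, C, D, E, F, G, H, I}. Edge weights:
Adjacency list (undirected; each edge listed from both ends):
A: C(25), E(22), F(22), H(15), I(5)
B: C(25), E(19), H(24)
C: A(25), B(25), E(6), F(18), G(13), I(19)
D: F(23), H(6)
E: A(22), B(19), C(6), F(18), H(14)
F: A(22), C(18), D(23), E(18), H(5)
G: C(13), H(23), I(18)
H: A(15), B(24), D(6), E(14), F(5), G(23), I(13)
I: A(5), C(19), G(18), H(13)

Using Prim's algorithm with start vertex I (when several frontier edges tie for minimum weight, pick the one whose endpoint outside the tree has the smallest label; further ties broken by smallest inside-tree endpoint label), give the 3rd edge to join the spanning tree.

Prim's algorithm from I:
Step 1: cheapest edge leaving the tree is A-I (5); add A.
Step 2: cheapest edge leaving the tree is H-I (13); add H.
Step 3: cheapest edge leaving the tree is F-H (5); add F.
Step 4: cheapest edge leaving the tree is D-H (6); add D.
Step 5: cheapest edge leaving the tree is E-H (14); add E.
Step 6: cheapest edge leaving the tree is C-E (6); add C.
Step 7: cheapest edge leaving the tree is C-G (13); add G.
Step 8: cheapest edge leaving the tree is B-E (19); add B.
The 3rd edge added is F-H.

F-H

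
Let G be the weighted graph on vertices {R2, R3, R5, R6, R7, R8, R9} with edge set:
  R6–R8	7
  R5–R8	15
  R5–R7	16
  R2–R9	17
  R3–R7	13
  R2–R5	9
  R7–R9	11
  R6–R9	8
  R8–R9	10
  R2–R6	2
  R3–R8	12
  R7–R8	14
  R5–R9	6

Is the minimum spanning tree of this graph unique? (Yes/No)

Yes

Kruskal's algorithm — process edges by increasing weight (ties by edge label):
R2–R6 (2): add. Components now {R9} {R7} {R2,R6} {R5} {R8} {R3}
R5–R9 (6): add. Components now {R5,R9} {R7} {R2,R6} {R8} {R3}
R6–R8 (7): add. Components now {R5,R9} {R7} {R2,R6,R8} {R3}
R6–R9 (8): add. Components now {R2,R5,R6,R8,R9} {R7} {R3}
R2–R5 (9): skip — R2 and R5 already connected.
R8–R9 (10): skip — R9 and R8 already connected.
R7–R9 (11): add. Components now {R2,R5,R6,R7,R8,R9} {R3}
R3–R8 (12): add. Components now {R2,R3,R5,R6,R7,R8,R9}
Every non-tree edge has weight strictly greater than the heaviest edge on the tree path between its endpoints, so the MST is unique.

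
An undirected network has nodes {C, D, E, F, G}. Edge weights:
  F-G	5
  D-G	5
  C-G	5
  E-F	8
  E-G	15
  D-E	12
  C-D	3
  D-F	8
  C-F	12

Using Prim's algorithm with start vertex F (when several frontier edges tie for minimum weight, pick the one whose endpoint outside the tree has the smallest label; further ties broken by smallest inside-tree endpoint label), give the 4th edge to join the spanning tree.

E-F

Grow the tree from F using Prim:
Step 1: frontier [F-G 5, D-F 8, E-F 8, C-F 12] → take F-G (5); add G.
Step 2: frontier [D-F 8, E-F 8, C-F 12, C-G 5, D-G 5, E-G 15] → take C-G (5); add C.
Step 3: frontier [C-D 3, D-F 8, E-F 8, D-G 5, E-G 15] → take C-D (3); add D.
Step 4: frontier [D-E 12, E-F 8, E-G 15] → take E-F (8); add E.
The 4th edge added is E-F.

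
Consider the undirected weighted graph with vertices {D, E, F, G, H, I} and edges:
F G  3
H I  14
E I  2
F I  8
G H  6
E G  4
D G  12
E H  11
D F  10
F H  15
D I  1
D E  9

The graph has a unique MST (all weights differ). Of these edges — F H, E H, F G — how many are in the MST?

Kruskal's algorithm — process edges by increasing weight (ties by edge label):
D I (1): add — endpoints in different components.
E I (2): add — endpoints in different components.
F G (3): add — endpoints in different components.
E G (4): add — endpoints in different components.
G H (6): add — endpoints in different components.
MST edge set: {D I, E I, F G, E G, G H}.
Of the listed edges, {F G} are in the MST → 1.

1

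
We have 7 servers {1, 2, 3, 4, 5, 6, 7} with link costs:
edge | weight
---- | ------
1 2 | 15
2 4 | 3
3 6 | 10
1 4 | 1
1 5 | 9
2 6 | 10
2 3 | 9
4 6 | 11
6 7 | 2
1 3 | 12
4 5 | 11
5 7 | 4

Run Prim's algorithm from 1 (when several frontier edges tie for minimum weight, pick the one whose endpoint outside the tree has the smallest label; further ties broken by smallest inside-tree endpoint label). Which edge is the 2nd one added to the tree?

2-4

Prim, starting at 1.
Step 1: cheapest edge leaving the tree is 1 4 (1); add 4.
Step 2: cheapest edge leaving the tree is 2 4 (3); add 2.
Step 3: cheapest edge leaving the tree is 2 3 (9); add 3.
Step 4: cheapest edge leaving the tree is 1 5 (9); add 5.
Step 5: cheapest edge leaving the tree is 5 7 (4); add 7.
Step 6: cheapest edge leaving the tree is 6 7 (2); add 6.
The 2nd edge added is 2 4.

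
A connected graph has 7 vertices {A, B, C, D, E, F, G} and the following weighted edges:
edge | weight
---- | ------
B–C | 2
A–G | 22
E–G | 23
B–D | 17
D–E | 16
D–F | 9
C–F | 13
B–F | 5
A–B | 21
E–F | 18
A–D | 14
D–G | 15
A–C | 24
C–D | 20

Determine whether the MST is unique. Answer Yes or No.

Kruskal's algorithm — process edges by increasing weight (ties by edge label):
B–C (2): add. Components now {A} {B,C} {D} {E} {F} {G}
B–F (5): add. Components now {A} {B,C,F} {D} {E} {G}
D–F (9): add. Components now {A} {B,C,D,F} {E} {G}
C–F (13): skip — C and F already connected.
A–D (14): add. Components now {A,B,C,D,F} {E} {G}
D–G (15): add. Components now {A,B,C,D,F,G} {E}
D–E (16): add. Components now {A,B,C,D,E,F,G}
Every non-tree edge has weight strictly greater than the heaviest edge on the tree path between its endpoints, so the MST is unique.

Yes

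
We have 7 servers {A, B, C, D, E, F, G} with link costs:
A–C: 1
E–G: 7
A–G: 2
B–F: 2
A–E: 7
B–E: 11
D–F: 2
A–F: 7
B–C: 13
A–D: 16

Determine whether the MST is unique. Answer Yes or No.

Kruskal: consider edges lightest-first.
A–C (1): add. Components now {A,C} {B} {D} {E} {F} {G}
A–G (2): add. Components now {A,C,G} {B} {D} {E} {F}
B–F (2): add. Components now {A,C,G} {B,F} {D} {E}
D–F (2): add. Components now {A,C,G} {B,D,F} {E}
A–E (7): add. Components now {A,C,E,G} {B,D,F}
A–F (7): add. Components now {A,B,C,D,E,F,G}
Non-tree edge E–G has weight 7, equal to the heaviest edge on its tree cycle — swapping gives another MST of the same weight. Not unique.

No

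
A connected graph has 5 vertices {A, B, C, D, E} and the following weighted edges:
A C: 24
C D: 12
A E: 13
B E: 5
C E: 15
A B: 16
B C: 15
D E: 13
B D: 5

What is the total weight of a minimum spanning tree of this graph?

Prim, starting at A.
Step 1: cheapest edge leaving the tree is A E (13); add E.
Step 2: cheapest edge leaving the tree is B E (5); add B.
Step 3: cheapest edge leaving the tree is B D (5); add D.
Step 4: cheapest edge leaving the tree is C D (12); add C.
MST edges: A E, B E, B D, C D; total weight 13+5+5+12 = 35.

35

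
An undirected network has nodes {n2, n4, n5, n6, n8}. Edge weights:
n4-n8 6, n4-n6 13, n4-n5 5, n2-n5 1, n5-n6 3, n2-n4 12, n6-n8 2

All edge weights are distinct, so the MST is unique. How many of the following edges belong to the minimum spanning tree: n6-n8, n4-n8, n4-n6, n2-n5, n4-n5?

Sort edges by weight, then run Kruskal:
n2-n5 (1): add — endpoints in different components.
n6-n8 (2): add — endpoints in different components.
n5-n6 (3): add — endpoints in different components.
n4-n5 (5): add — endpoints in different components.
MST edge set: {n2-n5, n6-n8, n5-n6, n4-n5}.
Of the listed edges, {n6-n8, n2-n5, n4-n5} are in the MST → 3.

3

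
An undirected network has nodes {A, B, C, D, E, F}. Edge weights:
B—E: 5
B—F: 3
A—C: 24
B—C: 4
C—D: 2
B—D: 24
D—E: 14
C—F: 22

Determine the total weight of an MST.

Grow the tree from A using Prim:
Step 1: frontier [A—C 24] → take A—C (24); add C.
Step 2: frontier [C—D 2, B—C 4, C—F 22] → take C—D (2); add D.
Step 3: frontier [B—C 4, C—F 22, D—E 14, B—D 24] → take B—C (4); add B.
Step 4: frontier [B—F 3, B—E 5, C—F 22, D—E 14] → take B—F (3); add F.
Step 5: frontier [B—E 5, D—E 14] → take B—E (5); add E.
MST edges: A—C, C—D, B—C, B—F, B—E; total weight 24+2+4+3+5 = 38.

38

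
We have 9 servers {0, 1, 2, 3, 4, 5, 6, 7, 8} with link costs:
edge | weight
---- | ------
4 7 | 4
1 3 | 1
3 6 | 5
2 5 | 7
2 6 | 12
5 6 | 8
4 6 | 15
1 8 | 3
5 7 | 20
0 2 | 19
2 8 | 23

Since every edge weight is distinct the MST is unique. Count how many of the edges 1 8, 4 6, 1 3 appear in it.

Sort edges by weight, then run Kruskal:
1 3 (1): add — endpoints in different components.
1 8 (3): add — endpoints in different components.
4 7 (4): add — endpoints in different components.
3 6 (5): add — endpoints in different components.
2 5 (7): add — endpoints in different components.
5 6 (8): add — endpoints in different components.
2 6 (12): skip — 2 and 6 already connected.
4 6 (15): add — endpoints in different components.
0 2 (19): add — endpoints in different components.
MST edge set: {1 3, 1 8, 4 7, 3 6, 2 5, 5 6, 4 6, 0 2}.
Of the listed edges, {1 8, 4 6, 1 3} are in the MST → 3.

3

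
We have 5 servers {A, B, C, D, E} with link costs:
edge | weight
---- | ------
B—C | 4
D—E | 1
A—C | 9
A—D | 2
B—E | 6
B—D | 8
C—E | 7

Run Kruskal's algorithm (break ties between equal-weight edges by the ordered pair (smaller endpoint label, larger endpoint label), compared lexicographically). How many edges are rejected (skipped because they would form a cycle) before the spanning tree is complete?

0

Kruskal's algorithm — process edges by increasing weight (ties by edge label):
D—E (1): add. Components now {A} {B} {C} {D,E}
A—D (2): add. Components now {A,D,E} {B} {C}
B—C (4): add. Components now {A,D,E} {B,C}
B—E (6): add. Components now {A,B,C,D,E}
Edges rejected before the tree was complete: 0.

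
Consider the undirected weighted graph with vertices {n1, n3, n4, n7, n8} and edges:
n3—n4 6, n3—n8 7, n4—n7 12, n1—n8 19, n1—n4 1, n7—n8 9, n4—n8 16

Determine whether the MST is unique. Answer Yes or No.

Yes

Kruskal: consider edges lightest-first.
n1—n4 (1): add. Components now {n1,n4} {n8} {n7} {n3}
n3—n4 (6): add. Components now {n1,n3,n4} {n8} {n7}
n3—n8 (7): add. Components now {n1,n3,n4,n8} {n7}
n7—n8 (9): add. Components now {n1,n3,n4,n7,n8}
Every non-tree edge has weight strictly greater than the heaviest edge on the tree path between its endpoints, so the MST is unique.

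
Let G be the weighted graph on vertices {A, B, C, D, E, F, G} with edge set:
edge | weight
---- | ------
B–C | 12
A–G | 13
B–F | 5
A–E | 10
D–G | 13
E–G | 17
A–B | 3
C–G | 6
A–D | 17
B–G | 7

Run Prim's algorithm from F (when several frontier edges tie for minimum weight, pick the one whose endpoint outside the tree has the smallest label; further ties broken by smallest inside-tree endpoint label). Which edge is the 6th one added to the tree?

D-G

Prim's algorithm from F:
Step 1: frontier [B–F 5] → take B–F (5); add B.
Step 2: frontier [A–B 3, B–G 7, B–C 12] → take A–B (3); add A.
Step 3: frontier [A–E 10, A–G 13, A–D 17, B–G 7, B–C 12] → take B–G (7); add G.
Step 4: frontier [A–E 10, A–D 17, B–C 12, C–G 6, D–G 13, E–G 17] → take C–G (6); add C.
Step 5: frontier [A–E 10, A–D 17, D–G 13, E–G 17] → take A–E (10); add E.
Step 6: frontier [A–D 17, D–G 13] → take D–G (13); add D.
The 6th edge added is D–G.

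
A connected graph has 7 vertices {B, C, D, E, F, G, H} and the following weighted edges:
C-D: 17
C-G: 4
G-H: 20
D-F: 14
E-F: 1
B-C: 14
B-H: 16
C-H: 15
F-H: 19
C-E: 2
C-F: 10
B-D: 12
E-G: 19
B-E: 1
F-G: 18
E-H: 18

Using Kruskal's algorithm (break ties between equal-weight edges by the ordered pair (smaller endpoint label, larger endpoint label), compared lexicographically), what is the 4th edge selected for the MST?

Sort edges by weight, then run Kruskal:
B-E (1): add. Components now {B,E} {C} {D} {F} {G} {H}
E-F (1): add. Components now {B,E,F} {C} {D} {G} {H}
C-E (2): add. Components now {B,C,E,F} {D} {G} {H}
C-G (4): add. Components now {B,C,E,F,G} {D} {H}
C-F (10): skip — C and F already connected.
B-D (12): add. Components now {B,C,D,E,F,G} {H}
B-C (14): skip — B and C already connected.
D-F (14): skip — D and F already connected.
C-H (15): add. Components now {B,C,D,E,F,G,H}
The 4th edge added is C-G.

C-G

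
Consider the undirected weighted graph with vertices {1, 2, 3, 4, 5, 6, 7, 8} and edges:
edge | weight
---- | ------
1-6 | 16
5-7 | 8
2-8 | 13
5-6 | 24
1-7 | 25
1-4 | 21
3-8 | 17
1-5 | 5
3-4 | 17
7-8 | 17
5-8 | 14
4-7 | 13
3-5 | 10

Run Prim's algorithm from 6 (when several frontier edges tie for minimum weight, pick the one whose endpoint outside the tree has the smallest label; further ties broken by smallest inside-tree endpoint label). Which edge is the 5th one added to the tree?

Prim, starting at 6.
Step 1: frontier [1-6 16, 5-6 24] → take 1-6 (16); add 1.
Step 2: frontier [1-5 5, 1-4 21, 1-7 25, 5-6 24] → take 1-5 (5); add 5.
Step 3: frontier [1-4 21, 1-7 25, 5-7 8, 3-5 10, 5-8 14] → take 5-7 (8); add 7.
Step 4: frontier [1-4 21, 3-5 10, 5-8 14, 4-7 13, 7-8 17] → take 3-5 (10); add 3.
Step 5: frontier [1-4 21, 3-4 17, 3-8 17, 5-8 14, 4-7 13, 7-8 17] → take 4-7 (13); add 4.
Step 6: frontier [3-8 17, 5-8 14, 7-8 17] → take 5-8 (14); add 8.
Step 7: frontier [2-8 13] → take 2-8 (13); add 2.
The 5th edge added is 4-7.

4-7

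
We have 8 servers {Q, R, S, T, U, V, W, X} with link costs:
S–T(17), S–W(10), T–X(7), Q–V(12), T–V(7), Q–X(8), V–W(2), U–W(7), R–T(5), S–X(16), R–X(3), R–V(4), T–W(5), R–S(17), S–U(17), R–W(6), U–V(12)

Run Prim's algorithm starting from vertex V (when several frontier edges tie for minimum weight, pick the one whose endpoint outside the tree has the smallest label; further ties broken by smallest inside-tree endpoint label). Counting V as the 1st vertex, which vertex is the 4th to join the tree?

X

Grow the tree from V using Prim:
Step 1: cheapest edge leaving the tree is V–W (2); add W.
Step 2: cheapest edge leaving the tree is R–V (4); add R.
Step 3: cheapest edge leaving the tree is R–X (3); add X.
Step 4: cheapest edge leaving the tree is R–T (5); add T.
Step 5: cheapest edge leaving the tree is U–W (7); add U.
Step 6: cheapest edge leaving the tree is Q–X (8); add Q.
Step 7: cheapest edge leaving the tree is S–W (10); add S.
Vertex order: V, W, R, X, T, U, Q, S. The 4th vertex is X.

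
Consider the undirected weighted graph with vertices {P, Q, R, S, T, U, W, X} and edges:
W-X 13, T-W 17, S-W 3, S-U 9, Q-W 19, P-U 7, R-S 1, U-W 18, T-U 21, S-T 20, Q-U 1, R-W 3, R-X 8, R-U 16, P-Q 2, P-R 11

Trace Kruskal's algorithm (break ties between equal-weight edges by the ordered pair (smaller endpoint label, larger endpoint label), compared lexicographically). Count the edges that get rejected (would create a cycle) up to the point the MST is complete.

Kruskal's algorithm — process edges by increasing weight (ties by edge label):
Q-U (1): add — endpoints in different components.
R-S (1): add — endpoints in different components.
P-Q (2): add — endpoints in different components.
R-W (3): add — endpoints in different components.
S-W (3): skip — W and S already connected.
P-U (7): skip — P and U already connected.
R-X (8): add — endpoints in different components.
S-U (9): add — endpoints in different components.
P-R (11): skip — R and P already connected.
W-X (13): skip — W and X already connected.
R-U (16): skip — R and U already connected.
T-W (17): add — endpoints in different components.
Edges rejected before the tree was complete: 5.

5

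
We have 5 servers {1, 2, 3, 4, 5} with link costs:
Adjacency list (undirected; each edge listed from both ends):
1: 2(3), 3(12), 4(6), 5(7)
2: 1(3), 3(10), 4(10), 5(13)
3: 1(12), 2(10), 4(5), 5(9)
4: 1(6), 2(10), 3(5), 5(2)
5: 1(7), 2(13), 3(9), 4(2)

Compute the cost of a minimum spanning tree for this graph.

16

Sort edges by weight, then run Kruskal:
4–5 (2): add — endpoints in different components.
1–2 (3): add — endpoints in different components.
3–4 (5): add — endpoints in different components.
1–4 (6): add — endpoints in different components.
MST edges: 4–5, 1–2, 3–4, 1–4; total weight 2+3+5+6 = 16.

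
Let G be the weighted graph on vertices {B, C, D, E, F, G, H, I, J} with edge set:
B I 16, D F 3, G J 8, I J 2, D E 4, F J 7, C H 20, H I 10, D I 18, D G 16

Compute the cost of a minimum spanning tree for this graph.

Kruskal's algorithm — process edges by increasing weight (ties by edge label):
I J (2): add — endpoints in different components.
D F (3): add — endpoints in different components.
D E (4): add — endpoints in different components.
F J (7): add — endpoints in different components.
G J (8): add — endpoints in different components.
H I (10): add — endpoints in different components.
B I (16): add — endpoints in different components.
D G (16): skip — D and G already connected.
D I (18): skip — D and I already connected.
C H (20): add — endpoints in different components.
MST edges: I J, D F, D E, F J, G J, H I, B I, C H; total weight 2+3+4+7+8+10+16+20 = 70.

70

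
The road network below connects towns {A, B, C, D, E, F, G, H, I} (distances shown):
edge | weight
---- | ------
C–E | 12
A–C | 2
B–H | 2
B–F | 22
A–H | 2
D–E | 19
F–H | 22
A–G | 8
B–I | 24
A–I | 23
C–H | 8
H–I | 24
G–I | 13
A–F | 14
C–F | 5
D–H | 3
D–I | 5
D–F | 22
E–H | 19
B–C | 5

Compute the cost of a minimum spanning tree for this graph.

Kruskal: consider edges lightest-first.
A–C (2): add — endpoints in different components.
A–H (2): add — endpoints in different components.
B–H (2): add — endpoints in different components.
D–H (3): add — endpoints in different components.
B–C (5): skip — B and C already connected.
C–F (5): add — endpoints in different components.
D–I (5): add — endpoints in different components.
A–G (8): add — endpoints in different components.
C–H (8): skip — C and H already connected.
C–E (12): add — endpoints in different components.
MST edges: A–C, A–H, B–H, D–H, C–F, D–I, A–G, C–E; total weight 2+2+2+3+5+5+8+12 = 39.

39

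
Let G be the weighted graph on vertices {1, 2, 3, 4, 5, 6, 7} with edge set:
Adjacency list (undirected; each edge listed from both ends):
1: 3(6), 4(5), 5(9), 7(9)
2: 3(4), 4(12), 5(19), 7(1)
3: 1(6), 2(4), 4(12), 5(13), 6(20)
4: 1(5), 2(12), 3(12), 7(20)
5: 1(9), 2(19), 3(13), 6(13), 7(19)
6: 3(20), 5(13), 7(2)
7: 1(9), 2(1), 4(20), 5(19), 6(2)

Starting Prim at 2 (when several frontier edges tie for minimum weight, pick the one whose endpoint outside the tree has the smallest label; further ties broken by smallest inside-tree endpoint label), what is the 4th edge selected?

1-3

Grow the tree from 2 using Prim:
Step 1: cheapest edge leaving the tree is 2-7 (1); add 7.
Step 2: cheapest edge leaving the tree is 6-7 (2); add 6.
Step 3: cheapest edge leaving the tree is 2-3 (4); add 3.
Step 4: cheapest edge leaving the tree is 1-3 (6); add 1.
Step 5: cheapest edge leaving the tree is 1-4 (5); add 4.
Step 6: cheapest edge leaving the tree is 1-5 (9); add 5.
The 4th edge added is 1-3.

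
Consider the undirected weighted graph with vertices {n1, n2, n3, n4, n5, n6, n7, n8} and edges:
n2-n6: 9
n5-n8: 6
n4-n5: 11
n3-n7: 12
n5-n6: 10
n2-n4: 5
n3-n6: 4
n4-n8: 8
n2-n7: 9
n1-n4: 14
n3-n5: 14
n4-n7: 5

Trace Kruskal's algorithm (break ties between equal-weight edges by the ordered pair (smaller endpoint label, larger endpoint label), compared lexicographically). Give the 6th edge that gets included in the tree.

Kruskal's algorithm — process edges by increasing weight (ties by edge label):
n3-n6 (4): add — endpoints in different components.
n2-n4 (5): add — endpoints in different components.
n4-n7 (5): add — endpoints in different components.
n5-n8 (6): add — endpoints in different components.
n4-n8 (8): add — endpoints in different components.
n2-n6 (9): add — endpoints in different components.
n2-n7 (9): skip — n2 and n7 already connected.
n5-n6 (10): skip — n6 and n5 already connected.
n4-n5 (11): skip — n5 and n4 already connected.
n3-n7 (12): skip — n3 and n7 already connected.
n1-n4 (14): add — endpoints in different components.
The 6th edge added is n2-n6.

n2-n6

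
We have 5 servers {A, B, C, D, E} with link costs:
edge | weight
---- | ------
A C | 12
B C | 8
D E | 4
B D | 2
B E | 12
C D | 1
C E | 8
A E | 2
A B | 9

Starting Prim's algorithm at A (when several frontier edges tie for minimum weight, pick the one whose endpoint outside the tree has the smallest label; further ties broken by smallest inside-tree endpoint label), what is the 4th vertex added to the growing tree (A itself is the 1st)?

C

Grow the tree from A using Prim:
Step 1: frontier [A E 2, A B 9, A C 12] → take A E (2); add E.
Step 2: frontier [A B 9, A C 12, D E 4, C E 8, B E 12] → take D E (4); add D.
Step 3: frontier [A B 9, A C 12, C D 1, B D 2, C E 8, B E 12] → take C D (1); add C.
Step 4: frontier [A B 9, B C 8, B D 2, B E 12] → take B D (2); add B.
Vertex order: A, E, D, C, B. The 4th vertex is C.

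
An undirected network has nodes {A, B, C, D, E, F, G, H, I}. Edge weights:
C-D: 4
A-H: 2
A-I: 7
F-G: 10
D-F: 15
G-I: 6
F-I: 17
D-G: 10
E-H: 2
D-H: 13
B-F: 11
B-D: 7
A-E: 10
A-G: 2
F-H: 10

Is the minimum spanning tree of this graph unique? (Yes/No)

No

Kruskal's algorithm — process edges by increasing weight (ties by edge label):
A-G (2): add — endpoints in different components.
A-H (2): add — endpoints in different components.
E-H (2): add — endpoints in different components.
C-D (4): add — endpoints in different components.
G-I (6): add — endpoints in different components.
A-I (7): skip — A and I already connected.
B-D (7): add — endpoints in different components.
A-E (10): skip — A and E already connected.
D-G (10): add — endpoints in different components.
F-G (10): add — endpoints in different components.
Non-tree edge F-H has weight 10, equal to the heaviest edge on its tree cycle — swapping gives another MST of the same weight. Not unique.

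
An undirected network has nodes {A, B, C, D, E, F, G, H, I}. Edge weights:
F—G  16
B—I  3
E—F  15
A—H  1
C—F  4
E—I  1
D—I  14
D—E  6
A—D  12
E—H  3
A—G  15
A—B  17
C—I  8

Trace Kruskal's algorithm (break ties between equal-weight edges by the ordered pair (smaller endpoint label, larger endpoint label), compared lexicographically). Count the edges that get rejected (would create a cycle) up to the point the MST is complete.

2

Kruskal's algorithm — process edges by increasing weight (ties by edge label):
A—H (1): add — endpoints in different components.
E—I (1): add — endpoints in different components.
B—I (3): add — endpoints in different components.
E—H (3): add — endpoints in different components.
C—F (4): add — endpoints in different components.
D—E (6): add — endpoints in different components.
C—I (8): add — endpoints in different components.
A—D (12): skip — A and D already connected.
D—I (14): skip — D and I already connected.
A—G (15): add — endpoints in different components.
Edges rejected before the tree was complete: 2.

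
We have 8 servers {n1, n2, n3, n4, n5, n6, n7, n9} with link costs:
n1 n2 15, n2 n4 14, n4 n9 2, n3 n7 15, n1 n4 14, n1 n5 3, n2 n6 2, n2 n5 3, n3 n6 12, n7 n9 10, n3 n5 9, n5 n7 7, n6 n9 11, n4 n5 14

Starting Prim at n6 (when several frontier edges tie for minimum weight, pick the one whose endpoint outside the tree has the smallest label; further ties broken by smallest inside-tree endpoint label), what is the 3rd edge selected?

n1-n5

Prim's algorithm from n6:
Step 1: cheapest edge leaving the tree is n2 n6 (2); add n2.
Step 2: cheapest edge leaving the tree is n2 n5 (3); add n5.
Step 3: cheapest edge leaving the tree is n1 n5 (3); add n1.
Step 4: cheapest edge leaving the tree is n5 n7 (7); add n7.
Step 5: cheapest edge leaving the tree is n3 n5 (9); add n3.
Step 6: cheapest edge leaving the tree is n7 n9 (10); add n9.
Step 7: cheapest edge leaving the tree is n4 n9 (2); add n4.
The 3rd edge added is n1 n5.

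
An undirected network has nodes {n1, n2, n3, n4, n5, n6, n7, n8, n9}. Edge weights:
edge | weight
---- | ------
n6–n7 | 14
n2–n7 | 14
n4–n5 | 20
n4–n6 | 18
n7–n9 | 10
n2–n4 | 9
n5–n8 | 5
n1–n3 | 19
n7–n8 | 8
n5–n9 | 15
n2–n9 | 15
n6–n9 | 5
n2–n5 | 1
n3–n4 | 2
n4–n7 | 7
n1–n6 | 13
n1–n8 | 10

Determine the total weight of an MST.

Sort edges by weight, then run Kruskal:
n2–n5 (1): add — endpoints in different components.
n3–n4 (2): add — endpoints in different components.
n5–n8 (5): add — endpoints in different components.
n6–n9 (5): add — endpoints in different components.
n4–n7 (7): add — endpoints in different components.
n7–n8 (8): add — endpoints in different components.
n2–n4 (9): skip — n2 and n4 already connected.
n1–n8 (10): add — endpoints in different components.
n7–n9 (10): add — endpoints in different components.
MST edges: n2–n5, n3–n4, n5–n8, n6–n9, n4–n7, n7–n8, n1–n8, n7–n9; total weight 1+2+5+5+7+8+10+10 = 48.

48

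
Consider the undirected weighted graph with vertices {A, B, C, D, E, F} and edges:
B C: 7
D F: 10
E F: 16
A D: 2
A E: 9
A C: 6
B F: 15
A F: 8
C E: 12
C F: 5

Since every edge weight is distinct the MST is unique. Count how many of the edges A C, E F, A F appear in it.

1

Kruskal: consider edges lightest-first.
A D (2): add — endpoints in different components.
C F (5): add — endpoints in different components.
A C (6): add — endpoints in different components.
B C (7): add — endpoints in different components.
A F (8): skip — A and F already connected.
A E (9): add — endpoints in different components.
MST edge set: {A D, C F, A C, B C, A E}.
Of the listed edges, {A C} are in the MST → 1.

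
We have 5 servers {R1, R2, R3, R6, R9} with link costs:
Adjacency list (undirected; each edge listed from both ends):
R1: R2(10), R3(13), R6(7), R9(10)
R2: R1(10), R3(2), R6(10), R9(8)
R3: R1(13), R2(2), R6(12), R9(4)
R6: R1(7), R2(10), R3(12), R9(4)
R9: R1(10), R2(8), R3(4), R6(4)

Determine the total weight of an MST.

17

Prim's algorithm from R1:
Step 1: cheapest edge leaving the tree is R1—R6 (7); add R6.
Step 2: cheapest edge leaving the tree is R6—R9 (4); add R9.
Step 3: cheapest edge leaving the tree is R3—R9 (4); add R3.
Step 4: cheapest edge leaving the tree is R2—R3 (2); add R2.
MST edges: R1—R6, R6—R9, R3—R9, R2—R3; total weight 7+4+4+2 = 17.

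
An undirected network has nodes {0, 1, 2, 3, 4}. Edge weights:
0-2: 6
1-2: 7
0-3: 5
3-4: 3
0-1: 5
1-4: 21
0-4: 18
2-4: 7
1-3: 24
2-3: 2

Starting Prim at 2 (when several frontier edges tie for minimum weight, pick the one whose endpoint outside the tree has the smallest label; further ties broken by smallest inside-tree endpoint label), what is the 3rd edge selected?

0-3

Prim's algorithm from 2:
Step 1: cheapest edge leaving the tree is 2-3 (2); add 3.
Step 2: cheapest edge leaving the tree is 3-4 (3); add 4.
Step 3: cheapest edge leaving the tree is 0-3 (5); add 0.
Step 4: cheapest edge leaving the tree is 0-1 (5); add 1.
The 3rd edge added is 0-3.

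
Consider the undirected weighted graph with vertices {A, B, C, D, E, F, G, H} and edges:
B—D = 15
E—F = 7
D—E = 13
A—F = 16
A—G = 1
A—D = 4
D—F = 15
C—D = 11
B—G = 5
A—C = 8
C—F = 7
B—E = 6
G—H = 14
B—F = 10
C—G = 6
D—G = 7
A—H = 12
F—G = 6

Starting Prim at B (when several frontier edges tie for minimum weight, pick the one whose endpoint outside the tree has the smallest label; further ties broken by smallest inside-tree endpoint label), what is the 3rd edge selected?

A-D

Prim, starting at B.
Step 1: cheapest edge leaving the tree is B—G (5); add G.
Step 2: cheapest edge leaving the tree is A—G (1); add A.
Step 3: cheapest edge leaving the tree is A—D (4); add D.
Step 4: cheapest edge leaving the tree is C—G (6); add C.
Step 5: cheapest edge leaving the tree is B—E (6); add E.
Step 6: cheapest edge leaving the tree is F—G (6); add F.
Step 7: cheapest edge leaving the tree is A—H (12); add H.
The 3rd edge added is A—D.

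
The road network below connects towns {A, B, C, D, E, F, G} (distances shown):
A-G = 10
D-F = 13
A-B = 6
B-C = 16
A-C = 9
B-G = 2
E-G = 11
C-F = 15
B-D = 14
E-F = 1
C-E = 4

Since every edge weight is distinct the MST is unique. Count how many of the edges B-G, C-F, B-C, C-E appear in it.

2

Kruskal's algorithm — process edges by increasing weight (ties by edge label):
E-F (1): add — endpoints in different components.
B-G (2): add — endpoints in different components.
C-E (4): add — endpoints in different components.
A-B (6): add — endpoints in different components.
A-C (9): add — endpoints in different components.
A-G (10): skip — A and G already connected.
E-G (11): skip — E and G already connected.
D-F (13): add — endpoints in different components.
MST edge set: {E-F, B-G, C-E, A-B, A-C, D-F}.
Of the listed edges, {B-G, C-E} are in the MST → 2.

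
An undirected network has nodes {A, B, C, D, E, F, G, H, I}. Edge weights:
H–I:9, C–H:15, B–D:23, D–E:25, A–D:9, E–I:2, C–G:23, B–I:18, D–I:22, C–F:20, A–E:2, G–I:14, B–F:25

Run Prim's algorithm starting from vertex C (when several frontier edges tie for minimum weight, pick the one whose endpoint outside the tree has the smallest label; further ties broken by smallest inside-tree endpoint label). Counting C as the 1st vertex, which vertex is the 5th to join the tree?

A

Prim's algorithm from C:
Step 1: cheapest edge leaving the tree is C–H (15); add H.
Step 2: cheapest edge leaving the tree is H–I (9); add I.
Step 3: cheapest edge leaving the tree is E–I (2); add E.
Step 4: cheapest edge leaving the tree is A–E (2); add A.
Step 5: cheapest edge leaving the tree is A–D (9); add D.
Step 6: cheapest edge leaving the tree is G–I (14); add G.
Step 7: cheapest edge leaving the tree is B–I (18); add B.
Step 8: cheapest edge leaving the tree is C–F (20); add F.
Vertex order: C, H, I, E, A, D, G, B, F. The 5th vertex is A.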